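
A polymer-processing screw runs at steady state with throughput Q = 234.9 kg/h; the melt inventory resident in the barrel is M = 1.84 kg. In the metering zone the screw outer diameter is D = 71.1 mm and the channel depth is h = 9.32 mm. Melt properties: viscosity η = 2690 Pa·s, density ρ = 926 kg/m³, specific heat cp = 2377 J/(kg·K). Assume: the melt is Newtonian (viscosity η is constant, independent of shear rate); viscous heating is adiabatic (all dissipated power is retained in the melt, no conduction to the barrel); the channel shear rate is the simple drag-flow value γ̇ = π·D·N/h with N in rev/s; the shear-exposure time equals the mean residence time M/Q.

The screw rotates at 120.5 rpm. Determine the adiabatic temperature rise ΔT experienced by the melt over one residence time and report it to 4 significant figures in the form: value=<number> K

value=79.84 K

Q_s = Q / 3600 = 234.9 / 3600 = 0.06525 kg/s
t_res = M / Q_s = 1.84 ÷ 0.06525 = 28.1992 s
Geometry in metres: D = 71.1 mm → 0.0711 m, h = 9.32 mm → 0.00932 m; screw speed N = 120.5 rpm = 2.00833 rev/s
γ̇ = π D N / h = (π)(0.0711)(2.00833) / 0.00932 = 48.1326 s⁻¹
ΔT = η·γ̇²·t_res / (ρ·cp) = 2690 · (48.1326)² · 28.1992 / (926 · 2377) = 79.8414 K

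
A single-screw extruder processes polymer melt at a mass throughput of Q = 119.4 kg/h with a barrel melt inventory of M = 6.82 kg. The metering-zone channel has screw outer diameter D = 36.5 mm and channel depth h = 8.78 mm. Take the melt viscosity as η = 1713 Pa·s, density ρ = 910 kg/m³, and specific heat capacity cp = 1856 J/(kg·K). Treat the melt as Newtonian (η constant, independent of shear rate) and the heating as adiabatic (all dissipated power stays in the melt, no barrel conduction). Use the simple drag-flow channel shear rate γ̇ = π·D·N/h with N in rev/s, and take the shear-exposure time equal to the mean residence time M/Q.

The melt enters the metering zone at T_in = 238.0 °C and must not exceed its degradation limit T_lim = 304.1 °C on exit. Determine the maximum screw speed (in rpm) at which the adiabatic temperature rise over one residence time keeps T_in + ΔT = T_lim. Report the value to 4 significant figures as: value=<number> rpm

value=81.79 rpm

Q_s = Q / 3600 = 119.4 / 3600 = 0.0331667 kg/s
t_res = M / Q_s = 6.82 / 0.0331667 = 205.628 s
Convert to metres: D = 0.0365 m, h = 0.00878 m
Allowable rise: ΔT_a = T_lim − T_in = 304.1 − 238.0 = 66.1 K
γ̇_max² = ΔT_a·ρ·cp / (η·t_res) = [66.1 × 910 × 1856] / [1713 × 205.628] = 316.943 s⁻²
Take the square root: γ̇_max = √(316.943) = 17.8029 s⁻¹
Solve γ̇ = πDN/h for N: N_max = γ̇_max·h/(π·D) = 17.8029 × 0.00878 / (π × 0.0365) = 1.36315 rev/s = 81.7887 rpm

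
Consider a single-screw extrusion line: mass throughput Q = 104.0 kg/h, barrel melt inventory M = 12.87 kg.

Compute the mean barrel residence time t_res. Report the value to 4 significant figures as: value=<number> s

Q_s = Q / 3600 = 104.0 / 3600 = 0.0288889 kg/s
Mean residence time: t_res = M/Q_s = 12.87 kg / 0.0288889 kg/s = 445.5 s

value=445.5 s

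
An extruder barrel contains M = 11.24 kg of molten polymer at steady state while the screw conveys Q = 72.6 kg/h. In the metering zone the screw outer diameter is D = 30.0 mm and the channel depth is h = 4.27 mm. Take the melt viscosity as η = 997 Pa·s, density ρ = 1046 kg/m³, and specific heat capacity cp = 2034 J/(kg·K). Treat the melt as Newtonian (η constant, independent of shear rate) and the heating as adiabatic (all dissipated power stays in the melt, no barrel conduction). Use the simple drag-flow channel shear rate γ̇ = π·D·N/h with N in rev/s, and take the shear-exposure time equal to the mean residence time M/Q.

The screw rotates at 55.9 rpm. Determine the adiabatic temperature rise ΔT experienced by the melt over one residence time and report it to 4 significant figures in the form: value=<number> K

value=110.4 K

Q_s = Q / 3600 = 72.6 / 3600 = 0.0201667 kg/s
t_res = M / Q_s = 11.24 / 0.0201667 = 557.355 s
Convert to SI: D = 0.03 m, h = 0.00427 m, N = 55.9/60 = 0.931667 rev/s
Shear rate: γ̇ = πDN/h = π·0.03·0.931667/0.00427 = 20.5638 s⁻¹
Adiabatic rise: ΔT = η γ̇² t_res / (ρ cp) = 997·(20.5638)²·557.355 / (1046·2034) = 110.447 K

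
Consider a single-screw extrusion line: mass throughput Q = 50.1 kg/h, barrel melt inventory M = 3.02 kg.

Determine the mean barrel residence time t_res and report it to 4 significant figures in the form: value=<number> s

value=217.0 s

Throughput in SI: Q_s = 50.1 kg/h ÷ 3600 s/h = 0.0139167 kg/s
t_res = M / Q_s = 3.02 / 0.0139167 = 217.006 s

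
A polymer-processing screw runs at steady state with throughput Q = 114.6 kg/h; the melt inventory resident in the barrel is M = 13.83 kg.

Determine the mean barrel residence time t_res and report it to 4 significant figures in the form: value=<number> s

Q_s = Q / 3600 = 114.6 / 3600 = 0.0318333 kg/s
t_res = M / Q_s = 13.83 / 0.0318333 = 434.45 s

value=434.5 s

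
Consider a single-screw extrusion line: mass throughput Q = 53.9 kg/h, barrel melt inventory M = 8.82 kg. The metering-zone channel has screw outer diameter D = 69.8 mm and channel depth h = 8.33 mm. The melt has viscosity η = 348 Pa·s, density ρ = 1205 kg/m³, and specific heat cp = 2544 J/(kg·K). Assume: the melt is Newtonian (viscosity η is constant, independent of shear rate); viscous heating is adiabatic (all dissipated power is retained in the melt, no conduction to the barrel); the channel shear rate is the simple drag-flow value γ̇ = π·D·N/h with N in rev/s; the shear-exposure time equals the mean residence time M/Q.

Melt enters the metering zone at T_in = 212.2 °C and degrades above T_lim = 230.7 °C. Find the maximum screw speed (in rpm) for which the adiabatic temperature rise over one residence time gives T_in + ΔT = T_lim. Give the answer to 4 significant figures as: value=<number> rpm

Convert throughput: Q = 53.9 kg/h = 53.9/3600 = 0.0149722 kg/s
t_res = M / Q_s = 8.82 / 0.0149722 = 589.091 s
D = 69.8 mm = 0.0698 m;  h = 8.33 mm = 0.00833 m
ΔT_a = T_lim − T_in = 230.7 − 212.2 = 18.5 K
γ̇_max² = ΔT_a·ρ·cp/(η·t_res) = 18.5·1205·2544/(348·589.091) = 276.64 s⁻²
Take the square root: γ̇_max = √(276.64) = 16.6325 s⁻¹
N_max = γ̇_max·h / (π·D) = 16.6325 · 0.00833 / (π · 0.0698) = 0.631825 rev/s = 37.9095 rpm

value=37.91 rpm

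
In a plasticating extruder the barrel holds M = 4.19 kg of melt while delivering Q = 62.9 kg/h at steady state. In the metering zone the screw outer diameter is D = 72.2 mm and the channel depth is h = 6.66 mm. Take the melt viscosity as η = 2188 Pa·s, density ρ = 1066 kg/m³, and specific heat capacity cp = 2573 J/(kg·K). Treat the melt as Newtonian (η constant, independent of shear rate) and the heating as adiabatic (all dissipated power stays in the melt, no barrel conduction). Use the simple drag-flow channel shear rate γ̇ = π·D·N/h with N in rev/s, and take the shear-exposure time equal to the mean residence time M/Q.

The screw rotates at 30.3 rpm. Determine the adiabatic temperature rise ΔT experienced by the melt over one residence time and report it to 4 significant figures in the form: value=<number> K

value=56.59 K

Throughput in SI: Q_s = 62.9 kg/h ÷ 3600 s/h = 0.0174722 kg/s
t_res = M / Q_s = 4.19 / 0.0174722 = 239.809 s
Geometry in metres: D = 72.2 mm → 0.0722 m, h = 6.66 mm → 0.00666 m; screw speed N = 30.3 rpm = 0.505 rev/s
γ̇ = π D N / h = (π)(0.0722)(0.505) / 0.00666 = 17.199 s⁻¹
ΔT = η·γ̇²·t_res/(ρ·cp) = [2188 × 17.199² × 239.809] / [1066 × 2573] = 56.588 K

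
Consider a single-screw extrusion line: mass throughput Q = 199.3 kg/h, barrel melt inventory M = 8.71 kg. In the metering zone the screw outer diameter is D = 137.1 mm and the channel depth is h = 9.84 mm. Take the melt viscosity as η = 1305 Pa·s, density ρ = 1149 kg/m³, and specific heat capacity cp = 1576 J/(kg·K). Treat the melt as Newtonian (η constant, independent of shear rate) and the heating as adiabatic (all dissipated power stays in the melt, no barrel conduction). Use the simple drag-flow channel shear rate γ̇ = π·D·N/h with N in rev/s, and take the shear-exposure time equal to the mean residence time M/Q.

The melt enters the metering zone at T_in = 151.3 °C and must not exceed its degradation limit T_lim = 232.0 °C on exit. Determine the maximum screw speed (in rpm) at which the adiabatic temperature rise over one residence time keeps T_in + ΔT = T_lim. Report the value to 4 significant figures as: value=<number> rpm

Q_s = Q / 3600 = 199.3 / 3600 = 0.0553611 kg/s
Mean residence time: t_res = M/Q_s = 8.71 kg / 0.0553611 kg/s = 157.331 s
Convert to metres: D = 0.1371 m, h = 0.00984 m
ΔT_a = T_lim − T_in = 232.0 − 151.3 = 80.7 K
γ̇_max² = ΔT_a·ρ·cp / (η·t_res) = [80.7 × 1149 × 1576] / [1305 × 157.331] = 711.747 s⁻²
Take the square root: γ̇_max = √(711.747) = 26.6786 s⁻¹
Solve γ̇ = πDN/h for N: N_max = γ̇_max·h/(π·D) = 26.6786 × 0.00984 / (π × 0.1371) = 0.609496 rev/s = 36.5697 rpm

value=36.57 rpm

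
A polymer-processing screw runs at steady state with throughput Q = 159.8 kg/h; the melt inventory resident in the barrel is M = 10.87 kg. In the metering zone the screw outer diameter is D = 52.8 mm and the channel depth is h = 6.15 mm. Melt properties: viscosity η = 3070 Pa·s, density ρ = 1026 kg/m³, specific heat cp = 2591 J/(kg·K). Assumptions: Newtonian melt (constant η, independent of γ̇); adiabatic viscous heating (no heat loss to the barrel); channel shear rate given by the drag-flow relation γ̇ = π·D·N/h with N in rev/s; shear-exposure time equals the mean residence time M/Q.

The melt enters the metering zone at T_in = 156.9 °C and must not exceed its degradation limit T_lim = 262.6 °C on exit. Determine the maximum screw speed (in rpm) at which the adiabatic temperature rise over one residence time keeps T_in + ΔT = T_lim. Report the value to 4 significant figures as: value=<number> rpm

value=43.01 rpm

Throughput in SI: Q_s = 159.8 kg/h ÷ 3600 s/h = 0.0443889 kg/s
t_res = M / Q_s = 10.87 ÷ 0.0443889 = 244.881 s
D = 52.8 mm = 0.0528 m;  h = 6.15 mm = 0.00615 m
ΔT_a = T_lim − T_in = 262.6 °C − 156.9 °C = 105.7 K
γ̇_max² = ΔT_a·ρ·cp/(η·t_res) = 105.7·1026·2591/(3070·244.881) = 373.763 s⁻²
Take the square root: γ̇_max = √(373.763) = 19.3329 s⁻¹
Solve γ̇ = πDN/h for N: N_max = γ̇_max·h/(π·D) = 19.3329 × 0.00615 / (π × 0.0528) = 0.716786 rev/s = 43.0071 rpm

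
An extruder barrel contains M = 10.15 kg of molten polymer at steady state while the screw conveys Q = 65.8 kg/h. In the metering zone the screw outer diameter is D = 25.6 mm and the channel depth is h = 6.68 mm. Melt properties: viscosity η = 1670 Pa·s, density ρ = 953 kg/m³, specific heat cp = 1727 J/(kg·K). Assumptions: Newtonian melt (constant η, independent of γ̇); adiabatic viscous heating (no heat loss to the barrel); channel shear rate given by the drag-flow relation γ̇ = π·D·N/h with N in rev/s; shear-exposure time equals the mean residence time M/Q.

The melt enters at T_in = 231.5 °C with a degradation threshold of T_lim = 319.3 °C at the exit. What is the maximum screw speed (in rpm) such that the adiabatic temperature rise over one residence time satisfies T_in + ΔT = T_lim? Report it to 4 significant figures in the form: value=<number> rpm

Convert throughput: Q = 65.8 kg/h = 65.8/3600 = 0.0182778 kg/s
t_res = M / Q_s = 10.15 ÷ 0.0182778 = 555.319 s
Convert to metres: D = 0.0256 m, h = 0.00668 m
ΔT_a = T_lim − T_in = 319.3 °C − 231.5 °C = 87.8 K
γ̇_max² = ΔT_a·ρ·cp / (η·t_res) = [87.8 × 953 × 1727] / [1670 × 555.319] = 155.819 s⁻²
γ̇_max = sqrt(155.819) = 12.4828 s⁻¹
Solve γ̇ = πDN/h for N: N_max = γ̇_max·h/(π·D) = 12.4828 × 0.00668 / (π × 0.0256) = 1.0368 rev/s = 62.2083 rpm

value=62.21 rpm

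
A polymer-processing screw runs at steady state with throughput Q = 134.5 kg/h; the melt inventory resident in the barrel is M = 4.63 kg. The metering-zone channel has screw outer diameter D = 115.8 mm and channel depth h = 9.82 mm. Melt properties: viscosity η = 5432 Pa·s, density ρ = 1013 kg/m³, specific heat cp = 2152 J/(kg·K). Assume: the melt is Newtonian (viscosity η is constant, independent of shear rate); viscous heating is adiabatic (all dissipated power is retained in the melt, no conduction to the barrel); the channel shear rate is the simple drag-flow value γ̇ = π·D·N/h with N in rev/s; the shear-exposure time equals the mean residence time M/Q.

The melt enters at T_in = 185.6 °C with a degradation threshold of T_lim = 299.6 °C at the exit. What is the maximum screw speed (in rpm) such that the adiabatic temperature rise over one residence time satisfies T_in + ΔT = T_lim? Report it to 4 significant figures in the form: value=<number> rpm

value=31.12 rpm

Throughput in SI: Q_s = 134.5 kg/h ÷ 3600 s/h = 0.0373611 kg/s
t_res = M / Q_s = 4.63 ÷ 0.0373611 = 123.926 s
D = 115.8 mm = 0.1158 m;  h = 9.82 mm = 0.00982 m
ΔT_a = T_lim − T_in = 299.6 − 185.6 = 114 K
γ̇_max² = ΔT_a·ρ·cp/(η·t_res) = 114·1013·2152/(5432·123.926) = 369.178 s⁻²
γ̇_max = √369.178 = 19.214 s⁻¹
N_max = γ̇_max h / (πD) = 19.214·0.00982/(π·0.1158) = 0.518646 rev/s → ×60 = 31.1187 rpm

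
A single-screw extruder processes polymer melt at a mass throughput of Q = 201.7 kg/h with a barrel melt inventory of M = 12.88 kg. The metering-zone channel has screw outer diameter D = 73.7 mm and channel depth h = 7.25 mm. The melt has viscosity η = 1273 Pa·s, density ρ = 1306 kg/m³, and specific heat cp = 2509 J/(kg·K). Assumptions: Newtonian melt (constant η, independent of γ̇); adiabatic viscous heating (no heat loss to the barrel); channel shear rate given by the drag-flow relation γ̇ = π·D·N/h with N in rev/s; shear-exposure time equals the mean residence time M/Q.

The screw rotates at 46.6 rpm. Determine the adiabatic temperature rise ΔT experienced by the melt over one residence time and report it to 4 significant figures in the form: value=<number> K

value=54.94 K

Throughput in SI: Q_s = 201.7 kg/h ÷ 3600 s/h = 0.0560278 kg/s
t_res = M / Q_s = 12.88 / 0.0560278 = 229.886 s
D = 73.7 mm = 0.0737 m;  h = 7.25 mm = 0.00725 m;  N = 46.6 rpm / 60 = 0.776667 rev/s
Shear rate: γ̇ = πDN/h = π·0.0737·0.776667/0.00725 = 24.8036 s⁻¹
ΔT = η·γ̇²·t_res/(ρ·cp) = [1273 × 24.8036² × 229.886] / [1306 × 2509] = 54.9446 K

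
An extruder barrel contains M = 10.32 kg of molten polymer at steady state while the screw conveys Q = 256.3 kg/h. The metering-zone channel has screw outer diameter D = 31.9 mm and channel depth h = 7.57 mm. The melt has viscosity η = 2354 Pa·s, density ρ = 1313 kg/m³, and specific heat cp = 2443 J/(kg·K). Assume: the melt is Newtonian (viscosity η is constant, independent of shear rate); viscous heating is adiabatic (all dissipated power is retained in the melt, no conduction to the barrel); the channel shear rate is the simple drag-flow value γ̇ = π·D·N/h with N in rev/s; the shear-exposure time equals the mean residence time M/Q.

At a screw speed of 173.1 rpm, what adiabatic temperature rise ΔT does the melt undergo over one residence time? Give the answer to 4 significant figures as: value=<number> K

Throughput in SI: Q_s = 256.3 kg/h ÷ 3600 s/h = 0.0711944 kg/s
t_res = M / Q_s = 10.32 ÷ 0.0711944 = 144.955 s
Geometry in metres: D = 31.9 mm → 0.0319 m, h = 7.57 mm → 0.00757 m; screw speed N = 173.1 rpm = 2.885 rev/s
γ̇ = π D N / h = (π)(0.0319)(2.885) / 0.00757 = 38.1936 s⁻¹
ΔT = η·γ̇²·t_res/(ρ·cp) = [2354 × 38.1936² × 144.955] / [1313 × 2443] = 155.179 K

value=155.2 K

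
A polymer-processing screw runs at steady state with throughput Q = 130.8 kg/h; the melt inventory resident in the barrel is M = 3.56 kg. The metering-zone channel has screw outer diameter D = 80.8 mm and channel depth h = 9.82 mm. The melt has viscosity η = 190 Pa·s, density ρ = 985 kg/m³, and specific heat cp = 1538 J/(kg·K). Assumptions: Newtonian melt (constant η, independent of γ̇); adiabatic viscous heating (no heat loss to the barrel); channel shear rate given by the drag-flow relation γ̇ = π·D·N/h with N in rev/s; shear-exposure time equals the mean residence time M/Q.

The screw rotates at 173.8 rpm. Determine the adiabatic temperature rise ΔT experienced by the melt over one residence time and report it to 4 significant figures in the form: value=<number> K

Convert throughput: Q = 130.8 kg/h = 130.8/3600 = 0.0363333 kg/s
Mean residence time: t_res = M/Q_s = 3.56 kg / 0.0363333 kg/s = 97.9817 s
Geometry in metres: D = 80.8 mm → 0.0808 m, h = 9.82 mm → 0.00982 m; screw speed N = 173.8 rpm = 2.89667 rev/s
γ̇ = π D N / h = (π)(0.0808)(2.89667) / 0.00982 = 74.877 s⁻¹
ΔT = η·γ̇²·t_res/(ρ·cp) = [190 × 74.877² × 97.9817] / [985 × 1538] = 68.8973 K

value=68.90 K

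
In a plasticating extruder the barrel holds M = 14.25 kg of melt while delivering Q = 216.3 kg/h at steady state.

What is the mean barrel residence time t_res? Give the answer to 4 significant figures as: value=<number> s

value=237.2 s

Q_s = Q / 3600 = 216.3 / 3600 = 0.0600833 kg/s
t_res = M / Q_s = 14.25 ÷ 0.0600833 = 237.171 s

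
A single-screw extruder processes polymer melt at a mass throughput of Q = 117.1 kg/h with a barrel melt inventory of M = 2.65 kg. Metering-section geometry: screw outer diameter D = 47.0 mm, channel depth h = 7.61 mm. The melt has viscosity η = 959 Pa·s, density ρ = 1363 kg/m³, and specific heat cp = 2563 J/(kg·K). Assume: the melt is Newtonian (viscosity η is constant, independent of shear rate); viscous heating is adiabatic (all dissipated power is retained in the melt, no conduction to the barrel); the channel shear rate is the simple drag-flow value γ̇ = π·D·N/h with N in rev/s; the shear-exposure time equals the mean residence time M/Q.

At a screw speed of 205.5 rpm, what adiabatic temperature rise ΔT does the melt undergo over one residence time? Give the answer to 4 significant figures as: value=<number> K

value=98.77 K

Throughput in SI: Q_s = 117.1 kg/h ÷ 3600 s/h = 0.0325278 kg/s
t_res = M / Q_s = 2.65 ÷ 0.0325278 = 81.4688 s
Geometry in metres: D = 47.0 mm → 0.047 m, h = 7.61 mm → 0.00761 m; screw speed N = 205.5 rpm = 3.425 rev/s
γ̇ = π D N / h = (π)(0.047)(3.425) / 0.00761 = 66.4544 s⁻¹
ΔT = η·γ̇²·t_res / (ρ·cp) = 959 · (66.4544)² · 81.4688 / (1363 · 2563) = 98.7672 K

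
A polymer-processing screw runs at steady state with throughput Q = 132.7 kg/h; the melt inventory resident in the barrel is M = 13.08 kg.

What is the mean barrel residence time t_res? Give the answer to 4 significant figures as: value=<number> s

value=354.8 s

Convert throughput: Q = 132.7 kg/h = 132.7/3600 = 0.0368611 kg/s
Mean residence time: t_res = M/Q_s = 13.08 kg / 0.0368611 kg/s = 354.846 s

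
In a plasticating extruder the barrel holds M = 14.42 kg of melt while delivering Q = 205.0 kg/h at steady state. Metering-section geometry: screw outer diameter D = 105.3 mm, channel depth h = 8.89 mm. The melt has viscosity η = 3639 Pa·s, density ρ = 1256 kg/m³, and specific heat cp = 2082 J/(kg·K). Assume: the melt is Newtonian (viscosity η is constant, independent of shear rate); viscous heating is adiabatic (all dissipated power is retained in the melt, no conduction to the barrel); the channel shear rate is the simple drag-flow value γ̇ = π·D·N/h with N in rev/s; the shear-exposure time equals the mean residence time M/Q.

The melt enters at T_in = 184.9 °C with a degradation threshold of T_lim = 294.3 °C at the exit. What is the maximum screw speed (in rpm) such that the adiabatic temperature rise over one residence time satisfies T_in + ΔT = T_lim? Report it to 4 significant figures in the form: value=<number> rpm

Convert throughput: Q = 205.0 kg/h = 205.0/3600 = 0.0569444 kg/s
t_res = M / Q_s = 14.42 / 0.0569444 = 253.229 s
Convert to metres: D = 0.1053 m, h = 0.00889 m
ΔT_a = T_lim − T_in = 294.3 °C − 184.9 °C = 109.4 K
γ̇_max² = ΔT_a·ρ·cp/(η·t_res) = 109.4·1256·2082/(3639·253.229) = 310.45 s⁻²
γ̇_max = sqrt(310.45) = 17.6196 s⁻¹
Solve γ̇ = πDN/h for N: N_max = γ̇_max·h/(π·D) = 17.6196 × 0.00889 / (π × 0.1053) = 0.473499 rev/s = 28.41 rpm

value=28.41 rpm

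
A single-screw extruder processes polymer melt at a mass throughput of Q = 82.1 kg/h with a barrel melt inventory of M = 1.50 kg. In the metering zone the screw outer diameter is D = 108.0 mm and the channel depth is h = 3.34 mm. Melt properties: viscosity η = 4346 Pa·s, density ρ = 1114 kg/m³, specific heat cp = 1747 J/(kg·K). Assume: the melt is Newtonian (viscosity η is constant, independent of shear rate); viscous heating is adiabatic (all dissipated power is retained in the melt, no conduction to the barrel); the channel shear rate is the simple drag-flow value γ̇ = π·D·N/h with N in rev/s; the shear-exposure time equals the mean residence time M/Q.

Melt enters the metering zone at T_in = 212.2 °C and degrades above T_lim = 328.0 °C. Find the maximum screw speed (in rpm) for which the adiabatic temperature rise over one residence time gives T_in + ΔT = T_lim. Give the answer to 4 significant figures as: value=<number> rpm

value=16.58 rpm

Q_s = Q / 3600 = 82.1 / 3600 = 0.0228056 kg/s
Mean residence time: t_res = M/Q_s = 1.50 kg / 0.0228056 kg/s = 65.7734 s
D = 108.0 mm = 0.108 m;  h = 3.34 mm = 0.00334 m
Allowable rise: ΔT_a = T_lim − T_in = 328.0 − 212.2 = 115.8 K
γ̇_max² = ΔT_a·ρ·cp/(η·t_res) = 115.8·1114·1747/(4346·65.7734) = 788.399 s⁻²
γ̇_max = √788.399 = 28.0785 s⁻¹
N_max = γ̇_max h / (πD) = 28.0785·0.00334/(π·0.108) = 0.276405 rev/s → ×60 = 16.5843 rpm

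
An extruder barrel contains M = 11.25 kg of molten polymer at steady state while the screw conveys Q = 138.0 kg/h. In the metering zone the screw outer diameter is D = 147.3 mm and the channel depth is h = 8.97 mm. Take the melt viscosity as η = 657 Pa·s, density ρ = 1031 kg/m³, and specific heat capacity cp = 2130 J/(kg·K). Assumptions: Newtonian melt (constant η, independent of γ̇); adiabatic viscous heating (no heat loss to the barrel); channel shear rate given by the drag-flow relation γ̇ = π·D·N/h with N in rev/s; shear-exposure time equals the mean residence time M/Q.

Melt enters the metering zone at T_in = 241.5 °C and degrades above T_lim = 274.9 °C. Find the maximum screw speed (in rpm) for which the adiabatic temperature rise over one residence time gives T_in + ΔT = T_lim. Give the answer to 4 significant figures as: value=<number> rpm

value=22.68 rpm

Convert throughput: Q = 138.0 kg/h = 138.0/3600 = 0.0383333 kg/s
t_res = M / Q_s = 11.25 / 0.0383333 = 293.478 s
Convert to metres: D = 0.1473 m, h = 0.00897 m
ΔT_a = T_lim − T_in = 274.9 °C − 241.5 °C = 33.4 K
γ̇_max² = ΔT_a·ρ·cp / (η·t_res) = [33.4 × 1031 × 2130] / [657 × 293.478] = 380.403 s⁻²
γ̇_max = sqrt(380.403) = 19.5039 s⁻¹
N_max = γ̇_max·h / (π·D) = 19.5039 · 0.00897 / (π · 0.1473) = 0.378061 rev/s = 22.6836 rpm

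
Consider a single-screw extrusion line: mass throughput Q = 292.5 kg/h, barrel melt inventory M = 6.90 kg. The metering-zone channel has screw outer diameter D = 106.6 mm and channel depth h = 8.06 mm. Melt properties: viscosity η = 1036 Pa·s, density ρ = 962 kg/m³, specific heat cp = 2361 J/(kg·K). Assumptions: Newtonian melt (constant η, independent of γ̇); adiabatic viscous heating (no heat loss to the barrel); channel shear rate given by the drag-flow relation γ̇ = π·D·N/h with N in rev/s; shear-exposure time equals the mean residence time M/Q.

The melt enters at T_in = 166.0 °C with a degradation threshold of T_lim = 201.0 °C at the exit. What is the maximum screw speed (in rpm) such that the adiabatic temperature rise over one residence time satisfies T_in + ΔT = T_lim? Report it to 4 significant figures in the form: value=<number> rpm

Q_s = Q / 3600 = 292.5 / 3600 = 0.08125 kg/s
t_res = M / Q_s = 6.90 / 0.08125 = 84.9231 s
Convert to metres: D = 0.1066 m, h = 0.00806 m
ΔT_a = T_lim − T_in = 201.0 °C − 166.0 °C = 35 K
Invert ΔT = ηγ̇²t_res/(ρcp) for γ̇: γ̇_max² = ΔT_a ρ cp / (η t_res) = 35·962·2361 / (1036·84.9231) = 903.553 s⁻²
Take the square root: γ̇_max = √(903.553) = 30.0592 s⁻¹
Solve γ̇ = πDN/h for N: N_max = γ̇_max·h/(π·D) = 30.0592 × 0.00806 / (π × 0.1066) = 0.723444 rev/s = 43.4066 rpm

value=43.41 rpm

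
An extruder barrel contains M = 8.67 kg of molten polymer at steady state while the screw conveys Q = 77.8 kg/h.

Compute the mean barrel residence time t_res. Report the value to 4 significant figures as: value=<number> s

value=401.2 s

Q_s = Q / 3600 = 77.8 / 3600 = 0.0216111 kg/s
t_res = M / Q_s = 8.67 / 0.0216111 = 401.183 s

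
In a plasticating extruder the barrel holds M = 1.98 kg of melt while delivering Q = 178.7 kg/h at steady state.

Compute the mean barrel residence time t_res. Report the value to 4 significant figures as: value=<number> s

value=39.89 s

Q_s = Q / 3600 = 178.7 / 3600 = 0.0496389 kg/s
Mean residence time: t_res = M/Q_s = 1.98 kg / 0.0496389 kg/s = 39.8881 s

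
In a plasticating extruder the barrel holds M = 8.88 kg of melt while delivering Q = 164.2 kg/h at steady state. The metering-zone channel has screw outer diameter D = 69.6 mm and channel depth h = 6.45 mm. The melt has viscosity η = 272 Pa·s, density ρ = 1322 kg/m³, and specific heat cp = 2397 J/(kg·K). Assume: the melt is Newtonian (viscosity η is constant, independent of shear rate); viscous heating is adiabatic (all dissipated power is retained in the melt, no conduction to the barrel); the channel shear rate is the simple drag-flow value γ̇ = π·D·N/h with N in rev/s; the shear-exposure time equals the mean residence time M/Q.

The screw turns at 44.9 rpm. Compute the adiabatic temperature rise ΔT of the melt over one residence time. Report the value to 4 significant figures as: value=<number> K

value=10.75 K

Q_s = Q / 3600 = 164.2 / 3600 = 0.0456111 kg/s
t_res = M / Q_s = 8.88 / 0.0456111 = 194.689 s
D = 69.6 mm = 0.0696 m;  h = 6.45 mm = 0.00645 m;  N = 44.9 rpm / 60 = 0.748333 rev/s
γ̇ = π·D·N / h = π · 0.0696 · 0.748333 / 0.00645 = 25.3685 s⁻¹
ΔT = η·γ̇²·t_res/(ρ·cp) = [272 × 25.3685² × 194.689] / [1322 × 2397] = 10.7548 K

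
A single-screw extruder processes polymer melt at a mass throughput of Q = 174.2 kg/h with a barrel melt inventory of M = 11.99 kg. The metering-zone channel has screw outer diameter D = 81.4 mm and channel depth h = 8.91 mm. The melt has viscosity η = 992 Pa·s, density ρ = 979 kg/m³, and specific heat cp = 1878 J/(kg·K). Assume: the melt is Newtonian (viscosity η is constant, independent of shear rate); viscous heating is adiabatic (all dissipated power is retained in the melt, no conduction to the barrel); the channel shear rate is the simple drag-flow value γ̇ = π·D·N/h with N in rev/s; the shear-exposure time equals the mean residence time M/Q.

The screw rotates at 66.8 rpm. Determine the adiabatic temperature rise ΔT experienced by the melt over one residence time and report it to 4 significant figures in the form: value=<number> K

Q_s = Q / 3600 = 174.2 / 3600 = 0.0483889 kg/s
t_res = M / Q_s = 11.99 ÷ 0.0483889 = 247.784 s
Geometry in metres: D = 81.4 mm → 0.0814 m, h = 8.91 mm → 0.00891 m; screw speed N = 66.8 rpm = 1.11333 rev/s
γ̇ = π D N / h = (π)(0.0814)(1.11333) / 0.00891 = 31.9537 s⁻¹
Adiabatic rise: ΔT = η γ̇² t_res / (ρ cp) = 992·(31.9537)²·247.784 / (979·1878) = 136.506 K

value=136.5 K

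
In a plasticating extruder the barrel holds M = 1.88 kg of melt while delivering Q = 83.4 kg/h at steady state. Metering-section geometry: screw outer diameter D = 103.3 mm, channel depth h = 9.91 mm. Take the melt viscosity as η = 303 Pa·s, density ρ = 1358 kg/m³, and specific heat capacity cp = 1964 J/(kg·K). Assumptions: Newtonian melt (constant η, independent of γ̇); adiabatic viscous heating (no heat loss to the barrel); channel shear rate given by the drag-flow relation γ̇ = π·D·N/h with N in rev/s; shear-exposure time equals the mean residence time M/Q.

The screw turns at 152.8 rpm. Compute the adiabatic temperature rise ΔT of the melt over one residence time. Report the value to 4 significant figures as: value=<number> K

value=64.12 K

Q_s = Q / 3600 = 83.4 / 3600 = 0.0231667 kg/s
t_res = M / Q_s = 1.88 / 0.0231667 = 81.1511 s
Geometry in metres: D = 103.3 mm → 0.1033 m, h = 9.91 mm → 0.00991 m; screw speed N = 152.8 rpm = 2.54667 rev/s
γ̇ = π·D·N / h = π · 0.1033 · 2.54667 / 0.00991 = 83.3967 s⁻¹
ΔT = η·γ̇²·t_res/(ρ·cp) = [303 × 83.3967² × 81.1511] / [1358 × 1964] = 64.1199 K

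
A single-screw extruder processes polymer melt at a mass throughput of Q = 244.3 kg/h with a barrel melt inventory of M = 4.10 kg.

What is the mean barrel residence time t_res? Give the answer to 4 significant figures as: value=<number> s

Q_s = Q / 3600 = 244.3 / 3600 = 0.0678611 kg/s
Mean residence time: t_res = M/Q_s = 4.10 kg / 0.0678611 kg/s = 60.4175 s

value=60.42 s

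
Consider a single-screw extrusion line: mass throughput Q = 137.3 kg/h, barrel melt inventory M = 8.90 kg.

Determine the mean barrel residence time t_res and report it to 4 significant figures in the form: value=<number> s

Q_s = Q / 3600 = 137.3 / 3600 = 0.0381389 kg/s
Mean residence time: t_res = M/Q_s = 8.90 kg / 0.0381389 kg/s = 233.358 s

value=233.4 s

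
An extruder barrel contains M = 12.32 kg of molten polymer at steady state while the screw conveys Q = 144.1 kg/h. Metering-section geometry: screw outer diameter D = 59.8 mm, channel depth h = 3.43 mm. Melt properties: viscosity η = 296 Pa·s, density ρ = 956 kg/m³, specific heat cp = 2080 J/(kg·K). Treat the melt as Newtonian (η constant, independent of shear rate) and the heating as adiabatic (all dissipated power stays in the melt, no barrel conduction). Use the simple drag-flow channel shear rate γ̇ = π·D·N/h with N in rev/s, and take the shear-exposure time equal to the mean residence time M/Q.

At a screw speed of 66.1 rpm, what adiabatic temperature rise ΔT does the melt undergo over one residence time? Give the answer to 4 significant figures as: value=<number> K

Throughput in SI: Q_s = 144.1 kg/h ÷ 3600 s/h = 0.0400278 kg/s
t_res = M / Q_s = 12.32 ÷ 0.0400278 = 307.786 s
Geometry in metres: D = 59.8 mm → 0.0598 m, h = 3.43 mm → 0.00343 m; screw speed N = 66.1 rpm = 1.10167 rev/s
Shear rate: γ̇ = πDN/h = π·0.0598·1.10167/0.00343 = 60.3403 s⁻¹
ΔT = η·γ̇²·t_res/(ρ·cp) = [296 × 60.3403² × 307.786] / [956 × 2080] = 166.815 K

value=166.8 K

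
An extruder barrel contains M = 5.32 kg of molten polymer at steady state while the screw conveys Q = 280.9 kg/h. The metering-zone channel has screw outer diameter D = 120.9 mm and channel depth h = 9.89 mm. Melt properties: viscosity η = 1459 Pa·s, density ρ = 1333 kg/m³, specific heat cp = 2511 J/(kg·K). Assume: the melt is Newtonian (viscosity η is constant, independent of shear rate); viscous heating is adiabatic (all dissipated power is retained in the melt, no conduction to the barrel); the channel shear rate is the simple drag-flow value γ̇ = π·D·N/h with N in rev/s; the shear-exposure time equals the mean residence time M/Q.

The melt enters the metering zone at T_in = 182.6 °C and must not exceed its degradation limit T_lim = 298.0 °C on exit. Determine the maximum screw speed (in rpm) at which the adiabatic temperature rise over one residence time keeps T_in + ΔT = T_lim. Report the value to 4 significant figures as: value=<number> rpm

Q_s = Q / 3600 = 280.9 / 3600 = 0.0780278 kg/s
t_res = M / Q_s = 5.32 / 0.0780278 = 68.1808 s
Convert to metres: D = 0.1209 m, h = 0.00989 m
ΔT_a = T_lim − T_in = 298.0 °C − 182.6 °C = 115.4 K
γ̇_max² = ΔT_a·ρ·cp / (η·t_res) = [115.4 × 1333 × 2511] / [1459 × 68.1808] = 3882.98 s⁻²
Take the square root: γ̇_max = √(3882.98) = 62.3135 s⁻¹
N_max = γ̇_max·h / (π·D) = 62.3135 · 0.00989 / (π · 0.1209) = 1.62257 rev/s = 97.354 rpm

value=97.35 rpm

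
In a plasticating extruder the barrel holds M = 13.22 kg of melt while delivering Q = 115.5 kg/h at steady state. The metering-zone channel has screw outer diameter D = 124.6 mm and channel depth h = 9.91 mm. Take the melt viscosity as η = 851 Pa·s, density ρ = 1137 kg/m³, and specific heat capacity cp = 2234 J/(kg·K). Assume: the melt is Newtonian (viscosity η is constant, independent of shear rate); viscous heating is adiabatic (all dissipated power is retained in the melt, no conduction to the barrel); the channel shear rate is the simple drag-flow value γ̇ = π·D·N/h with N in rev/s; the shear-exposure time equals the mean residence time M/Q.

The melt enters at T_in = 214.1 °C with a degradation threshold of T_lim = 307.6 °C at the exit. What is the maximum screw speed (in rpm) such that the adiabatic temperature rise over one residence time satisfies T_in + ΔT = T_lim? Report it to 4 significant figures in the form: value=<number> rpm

Throughput in SI: Q_s = 115.5 kg/h ÷ 3600 s/h = 0.0320833 kg/s
Mean residence time: t_res = M/Q_s = 13.22 kg / 0.0320833 kg/s = 412.052 s
Convert to metres: D = 0.1246 m, h = 0.00991 m
ΔT_a = T_lim − T_in = 307.6 °C − 214.1 °C = 93.5 K
γ̇_max² = ΔT_a·ρ·cp/(η·t_res) = 93.5·1137·2234/(851·412.052) = 677.289 s⁻²
γ̇_max = sqrt(677.289) = 26.0248 s⁻¹
Solve γ̇ = πDN/h for N: N_max = γ̇_max·h/(π·D) = 26.0248 × 0.00991 / (π × 0.1246) = 0.658859 rev/s = 39.5316 rpm

value=39.53 rpm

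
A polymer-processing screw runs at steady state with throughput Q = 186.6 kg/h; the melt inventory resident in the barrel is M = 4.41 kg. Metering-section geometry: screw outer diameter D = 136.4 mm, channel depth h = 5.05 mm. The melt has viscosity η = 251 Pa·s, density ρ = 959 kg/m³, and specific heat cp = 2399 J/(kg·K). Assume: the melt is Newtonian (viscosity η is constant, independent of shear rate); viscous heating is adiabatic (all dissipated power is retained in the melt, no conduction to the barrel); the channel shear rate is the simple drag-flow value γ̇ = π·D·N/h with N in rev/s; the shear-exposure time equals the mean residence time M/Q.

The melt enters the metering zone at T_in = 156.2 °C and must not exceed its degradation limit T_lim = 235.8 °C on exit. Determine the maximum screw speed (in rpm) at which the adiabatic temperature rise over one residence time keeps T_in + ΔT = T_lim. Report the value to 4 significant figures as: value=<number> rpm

Q_s = Q / 3600 = 186.6 / 3600 = 0.0518333 kg/s
t_res = M / Q_s = 4.41 / 0.0518333 = 85.0804 s
Geometry in SI: D = 136.4 mm → 0.1364 m, h = 5.05 mm → 0.00505 m
Allowable rise: ΔT_a = T_lim − T_in = 235.8 − 156.2 = 79.6 K
γ̇_max² = ΔT_a·ρ·cp / (η·t_res) = [79.6 × 959 × 2399] / [251 × 85.0804] = 8575.49 s⁻²
Take the square root: γ̇_max = √(8575.49) = 92.6039 s⁻¹
Solve γ̇ = πDN/h for N: N_max = γ̇_max·h/(π·D) = 92.6039 × 0.00505 / (π × 0.1364) = 1.09133 rev/s = 65.4799 rpm

value=65.48 rpm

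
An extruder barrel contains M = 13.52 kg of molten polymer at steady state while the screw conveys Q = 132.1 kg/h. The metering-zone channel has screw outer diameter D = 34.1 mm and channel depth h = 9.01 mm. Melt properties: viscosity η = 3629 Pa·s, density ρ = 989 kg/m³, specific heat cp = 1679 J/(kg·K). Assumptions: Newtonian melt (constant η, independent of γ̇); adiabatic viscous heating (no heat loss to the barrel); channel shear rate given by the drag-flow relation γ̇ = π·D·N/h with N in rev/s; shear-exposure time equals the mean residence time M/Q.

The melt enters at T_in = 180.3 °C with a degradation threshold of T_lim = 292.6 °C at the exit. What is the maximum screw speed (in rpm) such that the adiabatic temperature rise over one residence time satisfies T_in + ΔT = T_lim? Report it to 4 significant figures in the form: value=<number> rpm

value=59.59 rpm

Throughput in SI: Q_s = 132.1 kg/h ÷ 3600 s/h = 0.0366944 kg/s
t_res = M / Q_s = 13.52 / 0.0366944 = 368.448 s
Geometry in SI: D = 34.1 mm → 0.0341 m, h = 9.01 mm → 0.00901 m
ΔT_a = T_lim − T_in = 292.6 − 180.3 = 112.3 K
γ̇_max² = ΔT_a·ρ·cp / (η·t_res) = [112.3 × 989 × 1679] / [3629 × 368.448] = 139.464 s⁻²
γ̇_max = sqrt(139.464) = 11.8095 s⁻¹
Solve γ̇ = πDN/h for N: N_max = γ̇_max·h/(π·D) = 11.8095 × 0.00901 / (π × 0.0341) = 0.993236 rev/s = 59.5941 rpm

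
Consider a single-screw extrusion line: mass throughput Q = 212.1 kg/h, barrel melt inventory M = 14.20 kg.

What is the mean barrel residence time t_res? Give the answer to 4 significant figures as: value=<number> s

value=241.0 s

Q_s = Q / 3600 = 212.1 / 3600 = 0.0589167 kg/s
Mean residence time: t_res = M/Q_s = 14.20 kg / 0.0589167 kg/s = 241.018 s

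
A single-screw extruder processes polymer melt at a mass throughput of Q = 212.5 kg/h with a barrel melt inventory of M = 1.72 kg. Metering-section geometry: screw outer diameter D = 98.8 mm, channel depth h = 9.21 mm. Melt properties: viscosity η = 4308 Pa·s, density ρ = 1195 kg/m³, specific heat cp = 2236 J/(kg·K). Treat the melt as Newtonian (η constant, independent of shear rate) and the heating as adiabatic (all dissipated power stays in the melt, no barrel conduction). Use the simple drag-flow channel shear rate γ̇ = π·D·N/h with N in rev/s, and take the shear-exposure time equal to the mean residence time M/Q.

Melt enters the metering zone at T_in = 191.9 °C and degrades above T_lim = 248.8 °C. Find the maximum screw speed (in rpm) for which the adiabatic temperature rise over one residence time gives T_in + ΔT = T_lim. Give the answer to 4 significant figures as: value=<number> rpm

Convert throughput: Q = 212.5 kg/h = 212.5/3600 = 0.0590278 kg/s
t_res = M / Q_s = 1.72 / 0.0590278 = 29.1388 s
D = 98.8 mm = 0.0988 m;  h = 9.21 mm = 0.00921 m
ΔT_a = T_lim − T_in = 248.8 − 191.9 = 56.9 K
Invert ΔT = ηγ̇²t_res/(ρcp) for γ̇: γ̇_max² = ΔT_a ρ cp / (η t_res) = 56.9·1195·2236 / (4308·29.1388) = 1211.17 s⁻²
γ̇_max = sqrt(1211.17) = 34.8018 s⁻¹
Solve γ̇ = πDN/h for N: N_max = γ̇_max·h/(π·D) = 34.8018 × 0.00921 / (π × 0.0988) = 1.03265 rev/s = 61.9593 rpm

value=61.96 rpm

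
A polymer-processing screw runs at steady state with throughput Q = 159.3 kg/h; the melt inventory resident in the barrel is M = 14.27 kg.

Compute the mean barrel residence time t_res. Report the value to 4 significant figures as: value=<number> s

Convert throughput: Q = 159.3 kg/h = 159.3/3600 = 0.04425 kg/s
t_res = M / Q_s = 14.27 ÷ 0.04425 = 322.486 s

value=322.5 s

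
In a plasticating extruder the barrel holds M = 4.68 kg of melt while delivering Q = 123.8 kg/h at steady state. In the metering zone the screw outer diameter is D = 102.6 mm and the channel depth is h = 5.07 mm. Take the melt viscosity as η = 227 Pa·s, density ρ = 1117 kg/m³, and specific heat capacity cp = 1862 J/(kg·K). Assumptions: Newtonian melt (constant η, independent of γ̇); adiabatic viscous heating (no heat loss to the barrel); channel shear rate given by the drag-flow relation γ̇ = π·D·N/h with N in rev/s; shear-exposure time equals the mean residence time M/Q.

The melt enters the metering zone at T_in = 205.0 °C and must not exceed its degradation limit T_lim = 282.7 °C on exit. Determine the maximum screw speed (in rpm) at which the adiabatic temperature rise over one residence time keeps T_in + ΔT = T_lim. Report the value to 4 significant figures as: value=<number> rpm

value=68.26 rpm

Q_s = Q / 3600 = 123.8 / 3600 = 0.0343889 kg/s
t_res = M / Q_s = 4.68 ÷ 0.0343889 = 136.09 s
Geometry in SI: D = 102.6 mm → 0.1026 m, h = 5.07 mm → 0.00507 m
ΔT_a = T_lim − T_in = 282.7 °C − 205.0 °C = 77.7 K
γ̇_max² = ΔT_a·ρ·cp / (η·t_res) = [77.7 × 1117 × 1862] / [227 × 136.09] = 5231.19 s⁻²
γ̇_max = sqrt(5231.19) = 72.3269 s⁻¹
Solve γ̇ = πDN/h for N: N_max = γ̇_max·h/(π·D) = 72.3269 × 0.00507 / (π × 0.1026) = 1.13766 rev/s = 68.2593 rpm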